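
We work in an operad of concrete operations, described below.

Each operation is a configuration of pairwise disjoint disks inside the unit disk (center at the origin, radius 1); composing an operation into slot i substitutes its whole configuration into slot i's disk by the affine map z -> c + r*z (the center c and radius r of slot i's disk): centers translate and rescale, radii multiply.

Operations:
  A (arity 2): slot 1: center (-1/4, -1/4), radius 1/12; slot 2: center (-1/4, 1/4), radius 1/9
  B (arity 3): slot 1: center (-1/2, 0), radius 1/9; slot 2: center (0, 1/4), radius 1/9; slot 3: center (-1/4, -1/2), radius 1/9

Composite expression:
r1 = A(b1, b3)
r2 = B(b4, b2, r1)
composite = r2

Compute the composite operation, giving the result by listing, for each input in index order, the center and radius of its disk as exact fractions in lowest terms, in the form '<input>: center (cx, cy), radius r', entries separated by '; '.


b1: center (-5/18, -19/36), radius 1/108; b2: center (0, 1/4), radius 1/9; b3: center (-5/18, -17/36), radius 1/81; b4: center (-1/2, 0), radius 1/9

Below B, radii multiply path by path; the b-disk centers shift.
b4 passes through 1 substitution, ending at center (-1/2, 0), radius 1/9
b2 passes through 1 substitution, ending at center (0, 1/4), radius 1/9
b1 passes through 2 substitutions, ending at center (-5/18, -19/36), radius 1/108
b3 passes through 2 substitutions, ending at center (-5/18, -17/36), radius 1/81


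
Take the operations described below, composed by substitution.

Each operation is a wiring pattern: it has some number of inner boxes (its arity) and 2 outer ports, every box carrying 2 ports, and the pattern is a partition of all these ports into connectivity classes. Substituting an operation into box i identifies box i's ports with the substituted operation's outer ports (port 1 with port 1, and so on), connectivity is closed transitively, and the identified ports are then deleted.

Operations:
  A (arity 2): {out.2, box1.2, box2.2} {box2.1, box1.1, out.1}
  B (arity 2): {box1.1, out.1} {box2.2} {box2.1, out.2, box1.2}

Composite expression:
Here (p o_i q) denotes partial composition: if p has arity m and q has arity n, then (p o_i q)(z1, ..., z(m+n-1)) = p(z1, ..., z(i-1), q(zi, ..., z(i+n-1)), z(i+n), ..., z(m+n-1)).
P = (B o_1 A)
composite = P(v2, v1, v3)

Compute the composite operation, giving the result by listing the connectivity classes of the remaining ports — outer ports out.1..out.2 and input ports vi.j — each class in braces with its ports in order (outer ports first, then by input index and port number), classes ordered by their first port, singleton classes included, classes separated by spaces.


Substituting into B glues patterns; closure does the rest.
A over (v2, v1) gives {out.1, v1.1, v2.1} {out.2, v1.2, v2.2}, out.j being that stage's outer ports
B over (v2, v1, v3) gives {out.1, v1.1, v2.1} {out.2, v1.2, v2.2, v3.1} {v3.2}, out.j being that stage's outer ports

{out.1, v1.1, v2.1} {out.2, v1.2, v2.2, v3.1} {v3.2}


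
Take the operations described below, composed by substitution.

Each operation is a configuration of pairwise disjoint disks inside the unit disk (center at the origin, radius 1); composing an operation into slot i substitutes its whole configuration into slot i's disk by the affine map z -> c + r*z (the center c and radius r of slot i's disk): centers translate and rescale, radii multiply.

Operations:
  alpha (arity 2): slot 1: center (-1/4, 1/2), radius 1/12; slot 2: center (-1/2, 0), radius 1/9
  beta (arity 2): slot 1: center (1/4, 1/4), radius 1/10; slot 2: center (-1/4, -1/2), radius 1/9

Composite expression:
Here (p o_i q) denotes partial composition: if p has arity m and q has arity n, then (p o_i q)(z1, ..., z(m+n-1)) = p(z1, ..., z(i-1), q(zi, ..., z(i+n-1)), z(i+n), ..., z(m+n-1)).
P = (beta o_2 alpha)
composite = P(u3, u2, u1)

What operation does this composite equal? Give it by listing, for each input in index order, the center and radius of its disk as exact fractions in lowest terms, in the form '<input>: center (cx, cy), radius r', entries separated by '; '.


u1: center (-11/36, -1/2), radius 1/81; u2: center (-5/18, -4/9), radius 1/108; u3: center (1/4, 1/4), radius 1/10

Nesting under beta composes maps z -> c + r*z down each u-path.
input u3: applying the 1 nested substitution gives center (1/4, 1/4), radius 1/10
input u2: applying the 2 nested substitutions gives center (-5/18, -4/9), radius 1/108
input u1: applying the 2 nested substitutions gives center (-11/36, -1/2), radius 1/81


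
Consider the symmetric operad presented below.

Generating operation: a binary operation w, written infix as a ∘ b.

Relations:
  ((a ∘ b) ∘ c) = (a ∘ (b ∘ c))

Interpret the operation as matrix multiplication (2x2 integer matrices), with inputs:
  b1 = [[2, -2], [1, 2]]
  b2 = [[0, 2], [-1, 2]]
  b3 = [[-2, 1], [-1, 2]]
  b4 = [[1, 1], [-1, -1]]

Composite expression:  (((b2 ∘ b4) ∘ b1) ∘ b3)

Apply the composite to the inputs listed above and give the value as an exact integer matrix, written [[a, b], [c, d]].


[[12, -6], [18, -9]]

(b2 ∘ b4) = [[-2, -2], [-3, -3]]
((b2 ∘ b4) ∘ b1) = [[-6, 0], [-9, 0]]
(((b2 ∘ b4) ∘ b1) ∘ b3) = [[12, -6], [18, -9]]


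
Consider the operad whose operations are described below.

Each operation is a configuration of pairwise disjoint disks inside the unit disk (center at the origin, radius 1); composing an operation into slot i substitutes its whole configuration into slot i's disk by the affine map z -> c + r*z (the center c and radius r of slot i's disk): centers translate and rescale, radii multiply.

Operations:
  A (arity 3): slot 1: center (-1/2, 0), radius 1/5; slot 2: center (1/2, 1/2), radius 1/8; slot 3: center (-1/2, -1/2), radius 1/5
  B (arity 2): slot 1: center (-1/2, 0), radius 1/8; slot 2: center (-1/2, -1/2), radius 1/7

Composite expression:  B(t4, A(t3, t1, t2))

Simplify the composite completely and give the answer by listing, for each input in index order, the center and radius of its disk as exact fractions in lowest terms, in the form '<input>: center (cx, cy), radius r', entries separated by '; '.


Only the slot chain above each t matters under B; compose those maps.
for t4, the 1-step affine chain lands on center (-1/2, 0), radius 1/8
for t3, the 2-step affine chain lands on center (-4/7, -1/2), radius 1/35
for t1, the 2-step affine chain lands on center (-3/7, -3/7), radius 1/56
for t2, the 2-step affine chain lands on center (-4/7, -4/7), radius 1/35

t1: center (-3/7, -3/7), radius 1/56; t2: center (-4/7, -4/7), radius 1/35; t3: center (-4/7, -1/2), radius 1/35; t4: center (-1/2, 0), radius 1/8


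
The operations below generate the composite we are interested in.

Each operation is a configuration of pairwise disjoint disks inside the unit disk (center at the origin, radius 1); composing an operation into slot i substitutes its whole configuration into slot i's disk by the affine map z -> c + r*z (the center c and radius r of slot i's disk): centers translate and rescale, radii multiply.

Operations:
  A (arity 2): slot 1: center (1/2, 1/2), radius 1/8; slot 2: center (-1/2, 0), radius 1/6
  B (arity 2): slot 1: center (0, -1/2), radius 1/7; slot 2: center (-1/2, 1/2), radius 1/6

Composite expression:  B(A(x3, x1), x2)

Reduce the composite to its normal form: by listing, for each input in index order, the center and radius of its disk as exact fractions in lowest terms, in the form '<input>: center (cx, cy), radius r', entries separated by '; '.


x1: center (-1/14, -1/2), radius 1/42; x2: center (-1/2, 1/2), radius 1/6; x3: center (1/14, -3/7), radius 1/56

Follow each x-input down from B: c' goes to c + r*c', radius to r*r'.
input x3: composing its 2 substitution steps yields center (1/14, -3/7), radius 1/56
input x1: composing its 2 substitution steps yields center (-1/14, -1/2), radius 1/42
input x2: composing its 1 substitution step yields center (-1/2, 1/2), radius 1/6


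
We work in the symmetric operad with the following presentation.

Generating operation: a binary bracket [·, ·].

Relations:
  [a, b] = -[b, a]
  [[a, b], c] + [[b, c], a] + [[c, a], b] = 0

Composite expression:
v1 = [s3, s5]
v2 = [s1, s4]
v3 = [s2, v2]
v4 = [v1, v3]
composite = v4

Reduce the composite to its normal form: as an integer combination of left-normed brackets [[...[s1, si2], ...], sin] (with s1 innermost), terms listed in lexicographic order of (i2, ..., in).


[[[[s1, s4], s2], s3], s5] - [[[[s1, s4], s2], s5], s3]

Antisymmetry and Jacobi reduce to s1-anchored left-normed brackets.
Composite bracket: [[s3, s5], [s2, [s1, s4]]]
Expanding via [a, b] = ab - ba: 16 signed words (2^4 = 16).
The s1-initial words carry the normal form:
  word s1s4s2s3s5 has sign +1, contributing +[[[[s1, s4], s2], s3], s5]
  word s1s4s2s5s3 has sign -1, contributing -[[[[s1, s4], s2], s5], s3]


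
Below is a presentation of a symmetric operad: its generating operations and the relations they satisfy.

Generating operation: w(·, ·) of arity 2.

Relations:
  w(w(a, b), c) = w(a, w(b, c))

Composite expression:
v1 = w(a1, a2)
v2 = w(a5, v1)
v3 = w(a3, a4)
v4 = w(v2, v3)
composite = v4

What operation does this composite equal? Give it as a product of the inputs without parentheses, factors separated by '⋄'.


Under associativity of w, the answer is the a's in reading order.
w(a1, a2) reduces to a1 ⋄ a2
w(a5, w(a1, a2)) reduces to a5 ⋄ a1 ⋄ a2
w(a3, a4) reduces to a3 ⋄ a4
w(w(a5, w(a1, a2)), w(a3, a4)) reduces to a5 ⋄ a1 ⋄ a2 ⋄ a3 ⋄ a4

a5 ⋄ a1 ⋄ a2 ⋄ a3 ⋄ a4


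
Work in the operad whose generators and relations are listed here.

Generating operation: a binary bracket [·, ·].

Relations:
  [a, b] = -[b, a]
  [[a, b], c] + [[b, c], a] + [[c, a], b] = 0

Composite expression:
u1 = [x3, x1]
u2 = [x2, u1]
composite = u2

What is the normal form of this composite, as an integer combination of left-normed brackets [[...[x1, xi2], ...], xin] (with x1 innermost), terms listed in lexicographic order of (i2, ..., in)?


[[x1, x3], x2]


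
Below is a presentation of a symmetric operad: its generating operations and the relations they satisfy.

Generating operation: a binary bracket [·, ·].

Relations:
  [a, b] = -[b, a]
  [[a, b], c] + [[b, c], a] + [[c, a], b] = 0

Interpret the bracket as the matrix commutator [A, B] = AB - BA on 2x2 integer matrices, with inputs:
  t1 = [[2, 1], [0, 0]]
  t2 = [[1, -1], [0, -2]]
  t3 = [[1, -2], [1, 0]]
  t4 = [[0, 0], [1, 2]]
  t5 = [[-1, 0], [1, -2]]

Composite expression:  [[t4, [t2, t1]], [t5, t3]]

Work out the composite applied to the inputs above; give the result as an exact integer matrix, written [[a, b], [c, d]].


[[0, 60], [0, 0]]


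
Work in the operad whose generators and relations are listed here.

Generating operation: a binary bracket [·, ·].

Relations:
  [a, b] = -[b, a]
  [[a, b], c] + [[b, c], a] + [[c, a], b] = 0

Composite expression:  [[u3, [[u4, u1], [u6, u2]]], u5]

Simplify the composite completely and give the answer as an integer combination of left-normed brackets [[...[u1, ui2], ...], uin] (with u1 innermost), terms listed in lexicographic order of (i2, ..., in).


-[[[[[u1, u4], u2], u6], u3], u5] + [[[[[u1, u4], u6], u2], u3], u5]

Skip Jacobi rewriting: expand, keep u1-initial words, read off terms.
Composite bracket: [[u3, [[u4, u1], [u6, u2]]], u5]
Full expansion: 32 signed words from ab - ba (2^5 = 32).
Coefficients come from the u1-initial words:
  word u1u4u2u6u3u5 has sign -1, contributing -[[[[[u1, u4], u2], u6], u3], u5]
  word u1u4u6u2u3u5 has sign +1, contributing +[[[[[u1, u4], u6], u2], u3], u5]


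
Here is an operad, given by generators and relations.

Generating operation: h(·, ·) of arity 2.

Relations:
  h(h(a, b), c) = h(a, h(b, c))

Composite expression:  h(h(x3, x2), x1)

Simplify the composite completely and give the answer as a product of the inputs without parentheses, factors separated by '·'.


x3 · x2 · x1

Key point: h is associative — brackets drop, the x-order remains.
h(x3, x2) flattens to x3 · x2
h(h(x3, x2), x1) flattens to x3 · x2 · x1


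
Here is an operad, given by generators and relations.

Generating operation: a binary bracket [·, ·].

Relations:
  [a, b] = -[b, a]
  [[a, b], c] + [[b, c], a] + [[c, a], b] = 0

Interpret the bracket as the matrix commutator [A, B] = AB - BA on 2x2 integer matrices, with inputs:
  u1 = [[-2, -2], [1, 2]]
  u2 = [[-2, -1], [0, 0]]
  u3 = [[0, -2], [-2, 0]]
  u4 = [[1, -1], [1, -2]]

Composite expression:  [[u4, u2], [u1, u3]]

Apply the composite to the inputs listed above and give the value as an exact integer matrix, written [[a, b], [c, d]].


[[56, 76], [-8, -56]]

[u4, u2] = [[1, -5], [-2, -1]]
[u1, u3] = [[6, 8], [-8, -6]]
[[u4, u2], [u1, u3]] = [[56, 76], [-8, -56]]


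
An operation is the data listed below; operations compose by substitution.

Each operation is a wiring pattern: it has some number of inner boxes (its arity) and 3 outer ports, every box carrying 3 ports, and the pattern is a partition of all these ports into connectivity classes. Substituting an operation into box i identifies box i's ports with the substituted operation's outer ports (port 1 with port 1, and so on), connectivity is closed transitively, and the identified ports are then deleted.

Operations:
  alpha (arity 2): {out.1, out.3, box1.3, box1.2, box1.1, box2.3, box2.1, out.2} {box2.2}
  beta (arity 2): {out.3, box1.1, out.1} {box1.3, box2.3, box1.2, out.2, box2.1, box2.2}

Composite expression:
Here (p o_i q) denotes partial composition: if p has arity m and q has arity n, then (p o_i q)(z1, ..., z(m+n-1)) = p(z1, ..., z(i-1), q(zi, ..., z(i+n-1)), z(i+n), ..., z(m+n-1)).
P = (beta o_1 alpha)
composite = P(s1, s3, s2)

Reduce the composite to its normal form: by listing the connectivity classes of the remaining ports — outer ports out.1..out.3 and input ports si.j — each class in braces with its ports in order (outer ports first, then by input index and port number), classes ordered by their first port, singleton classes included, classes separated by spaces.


{out.1, out.2, out.3, s1.1, s1.2, s1.3, s2.1, s2.2, s2.3, s3.1, s3.3} {s3.2}

After gluing at beta, chains via deleted ports link the s-ports.
through alpha, on inputs (s1, s3): {out.1, out.2, out.3, s1.1, s1.2, s1.3, s3.1, s3.3} {s3.2} (out.j = stage outer ports)
through beta, on inputs (s1, s3, s2): {out.1, out.2, out.3, s1.1, s1.2, s1.3, s2.1, s2.2, s2.3, s3.1, s3.3} {s3.2} (out.j = stage outer ports)


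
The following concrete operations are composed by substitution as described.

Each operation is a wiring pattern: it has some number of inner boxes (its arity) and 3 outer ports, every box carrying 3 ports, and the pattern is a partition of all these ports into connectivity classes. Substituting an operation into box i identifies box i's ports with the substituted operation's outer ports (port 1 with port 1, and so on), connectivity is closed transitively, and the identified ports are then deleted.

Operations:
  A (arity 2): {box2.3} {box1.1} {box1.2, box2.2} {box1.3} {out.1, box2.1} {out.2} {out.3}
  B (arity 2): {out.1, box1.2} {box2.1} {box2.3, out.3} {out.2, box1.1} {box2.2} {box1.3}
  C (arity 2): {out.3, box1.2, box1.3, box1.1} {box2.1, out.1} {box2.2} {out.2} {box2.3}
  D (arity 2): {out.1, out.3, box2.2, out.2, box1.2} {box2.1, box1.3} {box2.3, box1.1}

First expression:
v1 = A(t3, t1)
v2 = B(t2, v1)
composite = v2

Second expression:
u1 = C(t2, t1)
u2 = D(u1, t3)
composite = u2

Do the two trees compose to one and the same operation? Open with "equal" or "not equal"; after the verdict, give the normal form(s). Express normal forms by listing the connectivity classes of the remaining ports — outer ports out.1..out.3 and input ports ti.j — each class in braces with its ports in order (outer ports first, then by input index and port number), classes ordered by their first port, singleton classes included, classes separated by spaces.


not equal; the first gives {out.1, t2.2} {out.2, t2.1} {out.3} {t1.1} {t1.2, t3.2} {t1.3} {t2.3} {t3.1} {t3.3} and the second {out.1, out.2, out.3, t3.2} {t1.1, t3.3} {t1.2} {t1.3} {t2.1, t2.2, t2.3, t3.1}

The first composite normalizes to {out.1, t2.2} {out.2, t2.1} {out.3} {t1.1} {t1.2, t3.2} {t1.3} {t2.3} {t3.1} {t3.3}
The second composite normalizes to {out.1, out.2, out.3, t3.2} {t1.1, t3.3} {t1.2} {t1.3} {t2.1, t2.2, t2.3, t3.1}
Different reductions; not equal.


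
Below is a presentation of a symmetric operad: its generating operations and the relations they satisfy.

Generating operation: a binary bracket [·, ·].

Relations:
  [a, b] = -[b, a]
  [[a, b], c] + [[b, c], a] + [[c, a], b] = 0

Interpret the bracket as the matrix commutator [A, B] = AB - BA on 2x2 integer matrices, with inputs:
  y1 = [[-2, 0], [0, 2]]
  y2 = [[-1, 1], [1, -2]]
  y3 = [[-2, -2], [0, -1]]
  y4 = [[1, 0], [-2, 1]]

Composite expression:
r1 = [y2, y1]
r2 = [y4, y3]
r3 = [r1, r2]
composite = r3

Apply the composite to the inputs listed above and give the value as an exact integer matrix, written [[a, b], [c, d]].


[[8, 32], [32, -8]]

[y2, y1] = [[0, 4], [-4, 0]]
[y4, y3] = [[-4, 0], [2, 4]]
[[y2, y1], [y4, y3]] = [[8, 32], [32, -8]]


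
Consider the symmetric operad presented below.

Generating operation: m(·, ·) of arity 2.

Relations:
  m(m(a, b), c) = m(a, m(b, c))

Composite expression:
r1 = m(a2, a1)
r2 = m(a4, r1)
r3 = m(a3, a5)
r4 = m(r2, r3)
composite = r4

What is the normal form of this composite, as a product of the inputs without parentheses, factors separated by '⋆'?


a4 ⋆ a2 ⋆ a1 ⋆ a3 ⋆ a5

All parenthesizations of m agree; list the a-inputs left to right.
m(a2, a1) flattens to a2 ⋆ a1
m(a4, m(a2, a1)) flattens to a4 ⋆ a2 ⋆ a1
m(a3, a5) flattens to a3 ⋆ a5
m(m(a4, m(a2, a1)), m(a3, a5)) flattens to a4 ⋆ a2 ⋆ a1 ⋆ a3 ⋆ a5


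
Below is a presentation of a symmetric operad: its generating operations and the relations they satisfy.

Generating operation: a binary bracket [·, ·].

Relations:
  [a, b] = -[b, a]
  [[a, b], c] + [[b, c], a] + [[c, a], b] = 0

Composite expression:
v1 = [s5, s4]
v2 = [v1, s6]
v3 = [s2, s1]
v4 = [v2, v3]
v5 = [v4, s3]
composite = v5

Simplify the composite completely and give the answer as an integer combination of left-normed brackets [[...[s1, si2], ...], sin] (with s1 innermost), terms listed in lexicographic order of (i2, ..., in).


-[[[[[s1, s2], s4], s5], s6], s3] + [[[[[s1, s2], s5], s4], s6], s3] + [[[[[s1, s2], s6], s4], s5], s3] - [[[[[s1, s2], s6], s5], s4], s3]


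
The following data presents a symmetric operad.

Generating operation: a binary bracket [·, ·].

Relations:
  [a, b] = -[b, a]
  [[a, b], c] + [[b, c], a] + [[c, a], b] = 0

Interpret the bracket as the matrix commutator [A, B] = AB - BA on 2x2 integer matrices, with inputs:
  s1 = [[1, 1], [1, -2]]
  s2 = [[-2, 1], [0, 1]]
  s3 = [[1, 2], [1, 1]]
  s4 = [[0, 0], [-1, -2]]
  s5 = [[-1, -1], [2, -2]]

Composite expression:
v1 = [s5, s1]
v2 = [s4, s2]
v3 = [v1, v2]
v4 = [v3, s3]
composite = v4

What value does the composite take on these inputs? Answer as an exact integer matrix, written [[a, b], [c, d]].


[[-76, 8], [-4, 76]]


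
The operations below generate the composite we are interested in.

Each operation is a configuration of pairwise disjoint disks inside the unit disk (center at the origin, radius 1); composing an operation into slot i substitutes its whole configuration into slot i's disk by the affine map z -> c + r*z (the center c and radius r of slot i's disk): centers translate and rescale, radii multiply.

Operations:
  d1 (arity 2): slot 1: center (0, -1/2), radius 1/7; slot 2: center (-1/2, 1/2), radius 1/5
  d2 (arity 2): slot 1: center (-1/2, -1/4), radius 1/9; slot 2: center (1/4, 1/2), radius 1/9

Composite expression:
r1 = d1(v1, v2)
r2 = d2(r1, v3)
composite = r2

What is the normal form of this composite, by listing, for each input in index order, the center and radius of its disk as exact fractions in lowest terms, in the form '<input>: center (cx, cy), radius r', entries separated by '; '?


v1: center (-1/2, -11/36), radius 1/63; v2: center (-5/9, -7/36), radius 1/45; v3: center (1/4, 1/2), radius 1/9

Follow each v-input down from d2: c' goes to c + r*c', radius to r*r'.
for v1, the 2-step affine chain lands on center (-1/2, -11/36), radius 1/63
for v2, the 2-step affine chain lands on center (-5/9, -7/36), radius 1/45
for v3, the 1-step affine chain lands on center (1/4, 1/2), radius 1/9


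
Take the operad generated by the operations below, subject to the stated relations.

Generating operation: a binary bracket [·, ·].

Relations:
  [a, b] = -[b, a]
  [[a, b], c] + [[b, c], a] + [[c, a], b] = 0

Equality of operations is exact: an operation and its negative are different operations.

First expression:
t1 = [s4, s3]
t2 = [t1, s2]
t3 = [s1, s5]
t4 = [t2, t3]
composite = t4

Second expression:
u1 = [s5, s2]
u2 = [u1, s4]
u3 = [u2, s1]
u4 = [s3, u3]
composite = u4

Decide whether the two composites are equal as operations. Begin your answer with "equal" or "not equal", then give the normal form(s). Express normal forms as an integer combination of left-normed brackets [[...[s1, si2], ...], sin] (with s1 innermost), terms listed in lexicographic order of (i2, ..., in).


The first composite normalizes to -[[[[s1, s5], s2], s3], s4] + [[[[s1, s5], s2], s4], s3] + [[[[s1, s5], s3], s4], s2] - [[[[s1, s5], s4], s3], s2]
The second composite normalizes to -[[[[s1, s2], s5], s4], s3] + [[[[s1, s4], s2], s5], s3] - [[[[s1, s4], s5], s2], s3] + [[[[s1, s5], s2], s4], s3]
The normal forms differ: not equal.

not equal — first -[[[[s1, s5], s2], s3], s4] + [[[[s1, s5], s2], s4], s3] + [[[[s1, s5], s3], s4], s2] - [[[[s1, s5], s4], s3], s2], second -[[[[s1, s2], s5], s4], s3] + [[[[s1, s4], s2], s5], s3] - [[[[s1, s4], s5], s2], s3] + [[[[s1, s5], s2], s4], s3]


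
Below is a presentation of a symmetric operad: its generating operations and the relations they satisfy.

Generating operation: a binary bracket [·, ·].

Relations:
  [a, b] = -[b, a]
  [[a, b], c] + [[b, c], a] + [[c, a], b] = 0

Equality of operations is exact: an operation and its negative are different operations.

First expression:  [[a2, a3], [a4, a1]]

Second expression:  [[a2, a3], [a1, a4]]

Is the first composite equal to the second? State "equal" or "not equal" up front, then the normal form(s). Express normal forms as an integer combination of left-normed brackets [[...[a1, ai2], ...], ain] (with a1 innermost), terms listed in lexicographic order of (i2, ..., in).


not equal: they reduce to [[[a1, a4], a2], a3] - [[[a1, a4], a3], a2] and -[[[a1, a4], a2], a3] + [[[a1, a4], a3], a2]

The first expression, normalized: [[[a1, a4], a2], a3] - [[[a1, a4], a3], a2]
The second expression, normalized: -[[[a1, a4], a2], a3] + [[[a1, a4], a3], a2]
The normal forms differ: not equal.


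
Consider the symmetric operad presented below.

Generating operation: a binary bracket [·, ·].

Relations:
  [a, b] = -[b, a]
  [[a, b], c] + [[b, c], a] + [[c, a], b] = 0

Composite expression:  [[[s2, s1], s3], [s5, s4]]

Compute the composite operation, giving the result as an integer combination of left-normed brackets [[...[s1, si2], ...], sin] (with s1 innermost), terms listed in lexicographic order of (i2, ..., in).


[[[[s1, s2], s3], s4], s5] - [[[[s1, s2], s3], s5], s4]

Antisymmetry and Jacobi reduce to s1-anchored left-normed brackets.
Composite bracket: [[[s2, s1], s3], [s5, s4]]
Each bracket splits as ab - ba, giving 16 signed words (2^4 = 16).
Keep just the words that open with s1:
  s1s2s3s4s5 (sign +1) contributes +[[[[s1, s2], s3], s4], s5]
  s1s2s3s5s4 (sign -1) contributes -[[[[s1, s2], s3], s5], s4]


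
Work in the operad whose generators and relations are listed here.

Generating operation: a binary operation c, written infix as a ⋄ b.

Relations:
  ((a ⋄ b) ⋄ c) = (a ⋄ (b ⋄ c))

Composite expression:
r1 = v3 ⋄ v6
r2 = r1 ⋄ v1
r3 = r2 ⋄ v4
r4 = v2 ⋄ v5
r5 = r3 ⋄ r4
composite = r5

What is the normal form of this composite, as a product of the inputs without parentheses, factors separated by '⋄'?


The c-tree's shape is irrelevant; the v-reading-order decides.
(v3 ⋄ v6) flattens to v3 ⋄ v6
((v3 ⋄ v6) ⋄ v1) flattens to v3 ⋄ v6 ⋄ v1
(((v3 ⋄ v6) ⋄ v1) ⋄ v4) flattens to v3 ⋄ v6 ⋄ v1 ⋄ v4
(v2 ⋄ v5) flattens to v2 ⋄ v5
((((v3 ⋄ v6) ⋄ v1) ⋄ v4) ⋄ (v2 ⋄ v5)) flattens to v3 ⋄ v6 ⋄ v1 ⋄ v4 ⋄ v2 ⋄ v5

v3 ⋄ v6 ⋄ v1 ⋄ v4 ⋄ v2 ⋄ v5


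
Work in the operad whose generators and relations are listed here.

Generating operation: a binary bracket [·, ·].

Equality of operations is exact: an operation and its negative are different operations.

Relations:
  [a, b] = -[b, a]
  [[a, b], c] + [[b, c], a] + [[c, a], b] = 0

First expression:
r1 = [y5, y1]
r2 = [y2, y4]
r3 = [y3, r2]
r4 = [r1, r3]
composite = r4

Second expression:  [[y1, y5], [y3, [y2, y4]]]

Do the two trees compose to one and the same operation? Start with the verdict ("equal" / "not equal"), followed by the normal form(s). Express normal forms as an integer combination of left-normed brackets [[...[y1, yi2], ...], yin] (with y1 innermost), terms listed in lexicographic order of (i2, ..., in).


The first expression reduces to [[[[y1, y5], y2], y4], y3] - [[[[y1, y5], y3], y2], y4] + [[[[y1, y5], y3], y4], y2] - [[[[y1, y5], y4], y2], y3]
The second expression reduces to -[[[[y1, y5], y2], y4], y3] + [[[[y1, y5], y3], y2], y4] - [[[[y1, y5], y3], y4], y2] + [[[[y1, y5], y4], y2], y3]
The normal forms differ: not equal.

not equal — first [[[[y1, y5], y2], y4], y3] - [[[[y1, y5], y3], y2], y4] + [[[[y1, y5], y3], y4], y2] - [[[[y1, y5], y4], y2], y3], second -[[[[y1, y5], y2], y4], y3] + [[[[y1, y5], y3], y2], y4] - [[[[y1, y5], y3], y4], y2] + [[[[y1, y5], y4], y2], y3]


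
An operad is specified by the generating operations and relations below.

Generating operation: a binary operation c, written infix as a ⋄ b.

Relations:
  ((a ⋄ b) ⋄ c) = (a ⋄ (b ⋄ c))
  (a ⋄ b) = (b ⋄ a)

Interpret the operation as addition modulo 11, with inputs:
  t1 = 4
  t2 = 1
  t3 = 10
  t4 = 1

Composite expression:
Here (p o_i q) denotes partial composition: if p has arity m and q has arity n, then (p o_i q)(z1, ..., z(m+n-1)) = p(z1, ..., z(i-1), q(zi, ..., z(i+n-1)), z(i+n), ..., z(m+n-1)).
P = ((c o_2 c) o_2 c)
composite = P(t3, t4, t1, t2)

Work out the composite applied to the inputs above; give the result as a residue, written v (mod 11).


5 (mod 11)


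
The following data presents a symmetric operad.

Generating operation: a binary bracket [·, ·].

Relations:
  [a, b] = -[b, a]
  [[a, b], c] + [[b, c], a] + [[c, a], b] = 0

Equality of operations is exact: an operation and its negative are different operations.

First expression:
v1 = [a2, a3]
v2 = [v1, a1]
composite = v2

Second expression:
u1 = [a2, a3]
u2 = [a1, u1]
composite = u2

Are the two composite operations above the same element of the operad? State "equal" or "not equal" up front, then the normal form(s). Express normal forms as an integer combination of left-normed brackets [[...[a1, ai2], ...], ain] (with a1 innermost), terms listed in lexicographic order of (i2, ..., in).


In normal form, the first expression is -[[a1, a2], a3] + [[a1, a3], a2]
In normal form, the second expression is [[a1, a2], a3] - [[a1, a3], a2]
Distinct normal forms: not equal.

not equal; first: -[[a1, a2], a3] + [[a1, a3], a2]; second: [[a1, a2], a3] - [[a1, a3], a2]


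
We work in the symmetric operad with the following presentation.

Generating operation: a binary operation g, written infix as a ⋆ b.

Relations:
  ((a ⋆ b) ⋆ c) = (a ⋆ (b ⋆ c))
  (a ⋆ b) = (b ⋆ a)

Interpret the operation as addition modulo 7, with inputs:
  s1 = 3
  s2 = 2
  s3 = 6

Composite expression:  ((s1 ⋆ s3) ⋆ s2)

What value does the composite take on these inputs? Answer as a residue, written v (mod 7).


4 (mod 7)

(s1 ⋆ s3) = 2
((s1 ⋆ s3) ⋆ s2) = 4


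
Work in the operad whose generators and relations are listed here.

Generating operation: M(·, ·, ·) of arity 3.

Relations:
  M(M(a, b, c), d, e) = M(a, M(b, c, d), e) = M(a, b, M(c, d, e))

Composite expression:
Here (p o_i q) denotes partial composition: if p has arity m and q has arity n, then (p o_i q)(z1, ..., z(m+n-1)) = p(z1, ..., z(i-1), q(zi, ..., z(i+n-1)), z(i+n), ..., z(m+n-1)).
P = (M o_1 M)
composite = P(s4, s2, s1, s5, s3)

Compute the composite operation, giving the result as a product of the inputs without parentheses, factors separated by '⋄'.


Every regrouping of M is equal, so read the s-inputs in written order.
M(s4, s2, s1) collapses to s4 ⋄ s2 ⋄ s1
M(M(s4, s2, s1), s5, s3) collapses to s4 ⋄ s2 ⋄ s1 ⋄ s5 ⋄ s3

s4 ⋄ s2 ⋄ s1 ⋄ s5 ⋄ s3


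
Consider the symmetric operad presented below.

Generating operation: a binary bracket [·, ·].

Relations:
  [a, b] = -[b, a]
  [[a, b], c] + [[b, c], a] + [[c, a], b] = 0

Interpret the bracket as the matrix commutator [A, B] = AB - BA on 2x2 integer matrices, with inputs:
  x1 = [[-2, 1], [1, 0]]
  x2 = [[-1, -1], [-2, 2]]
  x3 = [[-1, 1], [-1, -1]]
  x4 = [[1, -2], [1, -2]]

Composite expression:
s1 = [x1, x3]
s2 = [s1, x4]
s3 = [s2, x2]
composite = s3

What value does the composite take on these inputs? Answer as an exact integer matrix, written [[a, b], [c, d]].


[x1, x3] = [[-2, -2], [-2, 2]]
[[x1, x3], x4] = [[-6, 14], [-2, 6]]
[[[x1, x3], x4], x2] = [[-30, 54], [-18, 30]]

[[-30, 54], [-18, 30]]


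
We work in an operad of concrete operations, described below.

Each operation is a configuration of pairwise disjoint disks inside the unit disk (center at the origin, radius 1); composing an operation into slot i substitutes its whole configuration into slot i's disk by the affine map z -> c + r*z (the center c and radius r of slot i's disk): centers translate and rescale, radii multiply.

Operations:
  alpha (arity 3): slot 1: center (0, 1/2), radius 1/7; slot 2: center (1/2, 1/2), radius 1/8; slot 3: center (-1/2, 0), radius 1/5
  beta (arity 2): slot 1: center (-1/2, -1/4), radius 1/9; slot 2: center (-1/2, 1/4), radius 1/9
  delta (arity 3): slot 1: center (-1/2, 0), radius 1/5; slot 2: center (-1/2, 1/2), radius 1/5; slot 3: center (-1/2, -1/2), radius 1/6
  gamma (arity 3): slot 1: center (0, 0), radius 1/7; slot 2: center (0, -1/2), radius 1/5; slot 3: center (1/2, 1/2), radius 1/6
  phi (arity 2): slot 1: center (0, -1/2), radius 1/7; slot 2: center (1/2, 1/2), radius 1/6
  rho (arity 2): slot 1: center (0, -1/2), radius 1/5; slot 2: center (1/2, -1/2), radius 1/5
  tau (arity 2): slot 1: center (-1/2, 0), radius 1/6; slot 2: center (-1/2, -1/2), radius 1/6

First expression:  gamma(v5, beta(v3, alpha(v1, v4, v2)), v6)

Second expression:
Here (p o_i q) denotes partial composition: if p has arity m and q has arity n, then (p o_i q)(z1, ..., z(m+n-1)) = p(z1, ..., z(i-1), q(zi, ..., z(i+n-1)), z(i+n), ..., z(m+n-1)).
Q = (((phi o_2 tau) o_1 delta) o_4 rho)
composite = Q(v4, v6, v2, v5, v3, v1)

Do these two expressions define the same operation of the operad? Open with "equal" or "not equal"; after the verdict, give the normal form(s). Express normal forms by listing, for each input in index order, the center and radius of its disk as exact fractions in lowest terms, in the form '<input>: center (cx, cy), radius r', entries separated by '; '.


not equal; the first gives v1: center (-1/10, -79/180), radius 1/315; v2: center (-1/9, -9/20), radius 1/225; v3: center (-1/10, -11/20), radius 1/45; v4: center (-4/45, -79/180), radius 1/360; v5: center (0, 0), radius 1/7; v6: center (1/2, 1/2), radius 1/6 and the second v1: center (5/12, 5/12), radius 1/36; v2: center (-1/14, -4/7), radius 1/42; v3: center (31/72, 35/72), radius 1/180; v4: center (-1/14, -1/2), radius 1/35; v5: center (5/12, 35/72), radius 1/180; v6: center (-1/14, -3/7), radius 1/35

In normal form, the first expression is v1: center (-1/10, -79/180), radius 1/315; v2: center (-1/9, -9/20), radius 1/225; v3: center (-1/10, -11/20), radius 1/45; v4: center (-4/45, -79/180), radius 1/360; v5: center (0, 0), radius 1/7; v6: center (1/2, 1/2), radius 1/6
In normal form, the second expression is v1: center (5/12, 5/12), radius 1/36; v2: center (-1/14, -4/7), radius 1/42; v3: center (31/72, 35/72), radius 1/180; v4: center (-1/14, -1/2), radius 1/35; v5: center (5/12, 35/72), radius 1/180; v6: center (-1/14, -3/7), radius 1/35
Different reductions; not equal.


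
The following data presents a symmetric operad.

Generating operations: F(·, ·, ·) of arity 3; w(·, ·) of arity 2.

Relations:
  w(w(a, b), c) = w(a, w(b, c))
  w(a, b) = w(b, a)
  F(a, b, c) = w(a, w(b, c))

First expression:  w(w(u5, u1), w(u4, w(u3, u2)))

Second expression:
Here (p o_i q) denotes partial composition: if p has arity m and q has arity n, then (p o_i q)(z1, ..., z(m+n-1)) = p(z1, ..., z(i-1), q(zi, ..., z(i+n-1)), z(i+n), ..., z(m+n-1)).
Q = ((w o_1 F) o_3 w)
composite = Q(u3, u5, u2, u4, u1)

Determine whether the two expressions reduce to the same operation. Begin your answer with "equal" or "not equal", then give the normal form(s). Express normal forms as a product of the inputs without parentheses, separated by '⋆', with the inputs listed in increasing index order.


equal; both compose to u1 ⋆ u2 ⋆ u3 ⋆ u4 ⋆ u5

The first expression, normalized: u1 ⋆ u2 ⋆ u3 ⋆ u4 ⋆ u5
The second expression, normalized: u1 ⋆ u2 ⋆ u3 ⋆ u4 ⋆ u5
The normal forms match — equal.


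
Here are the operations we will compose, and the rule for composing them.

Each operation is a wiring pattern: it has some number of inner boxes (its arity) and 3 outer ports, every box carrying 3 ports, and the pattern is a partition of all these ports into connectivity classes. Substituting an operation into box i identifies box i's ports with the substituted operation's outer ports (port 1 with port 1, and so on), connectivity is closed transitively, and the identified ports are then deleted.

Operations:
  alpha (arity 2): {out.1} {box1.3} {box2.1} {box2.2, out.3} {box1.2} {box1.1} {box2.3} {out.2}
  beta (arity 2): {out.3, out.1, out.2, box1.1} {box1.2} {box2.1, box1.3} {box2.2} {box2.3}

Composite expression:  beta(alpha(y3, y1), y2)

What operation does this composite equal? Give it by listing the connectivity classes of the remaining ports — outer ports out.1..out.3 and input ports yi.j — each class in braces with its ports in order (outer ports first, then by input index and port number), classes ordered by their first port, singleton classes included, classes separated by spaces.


{out.1, out.2, out.3} {y1.1} {y1.2, y2.1} {y1.3} {y2.2} {y2.3} {y3.1} {y3.2} {y3.3}

Two ports join when wires chain via beta-identified ports.
alpha over (y3, y1) gives {out.1} {out.2} {out.3, y1.2} {y1.1} {y1.3} {y3.1} {y3.2} {y3.3}, out.j being that stage's outer ports
beta over (y3, y1, y2) gives {out.1, out.2, out.3} {y1.1} {y1.2, y2.1} {y1.3} {y2.2} {y2.3} {y3.1} {y3.2} {y3.3}, out.j being that stage's outer ports


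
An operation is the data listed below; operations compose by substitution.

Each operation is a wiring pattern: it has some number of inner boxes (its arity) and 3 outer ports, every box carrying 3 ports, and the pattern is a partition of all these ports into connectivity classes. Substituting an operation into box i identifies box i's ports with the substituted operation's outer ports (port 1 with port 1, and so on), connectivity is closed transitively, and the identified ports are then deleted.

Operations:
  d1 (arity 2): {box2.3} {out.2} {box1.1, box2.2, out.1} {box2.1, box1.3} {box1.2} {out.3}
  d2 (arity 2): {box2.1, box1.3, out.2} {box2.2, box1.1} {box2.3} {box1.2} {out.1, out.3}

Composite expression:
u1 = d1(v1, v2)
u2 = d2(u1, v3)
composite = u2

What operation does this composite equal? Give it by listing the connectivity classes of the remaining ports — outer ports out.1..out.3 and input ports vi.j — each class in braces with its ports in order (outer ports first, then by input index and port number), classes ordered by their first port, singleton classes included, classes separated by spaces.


{out.1, out.3} {out.2, v3.1} {v1.1, v2.2, v3.2} {v1.2} {v1.3, v2.1} {v2.3} {v3.3}

Two ports join when wires chain via d2-identified ports.
d1 over (v1, v2) gives {out.1, v1.1, v2.2} {out.2} {out.3} {v1.2} {v1.3, v2.1} {v2.3}, out.j being that stage's outer ports
d2 over (v1, v2, v3) gives {out.1, out.3} {out.2, v3.1} {v1.1, v2.2, v3.2} {v1.2} {v1.3, v2.1} {v2.3} {v3.3}, out.j being that stage's outer ports


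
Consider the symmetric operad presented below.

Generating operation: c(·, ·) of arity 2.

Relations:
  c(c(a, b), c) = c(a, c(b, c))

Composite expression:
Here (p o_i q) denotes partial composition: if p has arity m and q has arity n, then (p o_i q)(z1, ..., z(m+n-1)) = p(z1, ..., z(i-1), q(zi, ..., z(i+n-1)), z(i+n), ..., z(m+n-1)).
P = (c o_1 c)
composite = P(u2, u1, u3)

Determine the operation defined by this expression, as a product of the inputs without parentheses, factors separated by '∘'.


u2 ∘ u1 ∘ u3


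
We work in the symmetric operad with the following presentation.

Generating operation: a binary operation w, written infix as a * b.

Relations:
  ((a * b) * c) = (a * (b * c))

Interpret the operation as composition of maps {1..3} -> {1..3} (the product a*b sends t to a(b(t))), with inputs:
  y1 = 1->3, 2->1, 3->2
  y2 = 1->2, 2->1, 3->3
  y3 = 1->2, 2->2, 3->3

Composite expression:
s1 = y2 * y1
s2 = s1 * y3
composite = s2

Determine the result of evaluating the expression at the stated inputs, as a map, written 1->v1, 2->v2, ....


1->2, 2->2, 3->1

(y2 * y1) = 1->3, 2->2, 3->1
((y2 * y1) * y3) = 1->2, 2->2, 3->1


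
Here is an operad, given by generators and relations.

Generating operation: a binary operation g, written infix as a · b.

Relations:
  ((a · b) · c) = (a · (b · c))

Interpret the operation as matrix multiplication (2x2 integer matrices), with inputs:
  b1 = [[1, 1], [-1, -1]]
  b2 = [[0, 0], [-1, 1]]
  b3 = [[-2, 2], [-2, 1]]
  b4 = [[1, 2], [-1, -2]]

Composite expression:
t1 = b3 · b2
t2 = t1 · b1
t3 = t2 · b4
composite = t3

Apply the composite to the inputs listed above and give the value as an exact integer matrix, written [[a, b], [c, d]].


[[0, 0], [0, 0]]

(b3 · b2) = [[-2, 2], [-1, 1]]
((b3 · b2) · b1) = [[-4, -4], [-2, -2]]
(((b3 · b2) · b1) · b4) = [[0, 0], [0, 0]]


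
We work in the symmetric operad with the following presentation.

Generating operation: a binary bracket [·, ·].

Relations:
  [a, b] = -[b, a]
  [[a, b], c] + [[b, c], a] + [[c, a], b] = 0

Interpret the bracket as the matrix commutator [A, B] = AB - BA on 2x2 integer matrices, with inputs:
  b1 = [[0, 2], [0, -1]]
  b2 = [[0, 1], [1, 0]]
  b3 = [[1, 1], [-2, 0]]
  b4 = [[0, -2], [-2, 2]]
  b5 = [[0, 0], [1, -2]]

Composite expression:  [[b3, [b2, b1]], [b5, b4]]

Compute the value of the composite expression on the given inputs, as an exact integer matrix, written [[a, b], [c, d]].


[[34, -4], [32, -34]]

[b2, b1] = [[-2, -1], [1, 2]]
[b3, [b2, b1]] = [[-1, 3], [7, 1]]
[b5, b4] = [[2, -4], [2, -2]]
[[b3, [b2, b1]], [b5, b4]] = [[34, -4], [32, -34]]


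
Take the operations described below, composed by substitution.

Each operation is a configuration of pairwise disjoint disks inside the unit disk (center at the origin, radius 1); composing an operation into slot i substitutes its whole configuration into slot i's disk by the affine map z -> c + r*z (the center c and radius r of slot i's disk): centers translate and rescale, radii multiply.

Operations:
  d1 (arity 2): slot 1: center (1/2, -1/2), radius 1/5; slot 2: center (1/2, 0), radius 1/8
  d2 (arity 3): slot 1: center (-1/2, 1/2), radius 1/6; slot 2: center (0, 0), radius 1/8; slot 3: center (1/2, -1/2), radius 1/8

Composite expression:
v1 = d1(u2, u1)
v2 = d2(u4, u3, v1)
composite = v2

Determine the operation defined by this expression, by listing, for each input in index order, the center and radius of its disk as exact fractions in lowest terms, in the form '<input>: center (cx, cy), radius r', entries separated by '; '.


u1: center (9/16, -1/2), radius 1/64; u2: center (9/16, -9/16), radius 1/40; u3: center (0, 0), radius 1/8; u4: center (-1/2, 1/2), radius 1/6
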